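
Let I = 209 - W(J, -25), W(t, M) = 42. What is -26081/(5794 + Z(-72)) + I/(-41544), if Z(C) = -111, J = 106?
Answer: -1084458125/236094552 ≈ -4.5933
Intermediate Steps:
I = 167 (I = 209 - 1*42 = 209 - 42 = 167)
-26081/(5794 + Z(-72)) + I/(-41544) = -26081/(5794 - 111) + 167/(-41544) = -26081/5683 + 167*(-1/41544) = -26081*1/5683 - 167/41544 = -26081/5683 - 167/41544 = -1084458125/236094552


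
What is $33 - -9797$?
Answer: $9830$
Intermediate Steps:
$33 - -9797 = 33 + 9797 = 9830$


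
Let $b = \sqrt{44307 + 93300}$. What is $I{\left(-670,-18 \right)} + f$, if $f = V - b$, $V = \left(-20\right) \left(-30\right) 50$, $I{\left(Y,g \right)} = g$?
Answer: $29982 - \sqrt{137607} \approx 29611.0$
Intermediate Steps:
$V = 30000$ ($V = 600 \cdot 50 = 30000$)
$b = \sqrt{137607} \approx 370.95$
$f = 30000 - \sqrt{137607} \approx 29629.0$
$I{\left(-670,-18 \right)} + f = -18 + \left(30000 - \sqrt{137607}\right) = 29982 - \sqrt{137607}$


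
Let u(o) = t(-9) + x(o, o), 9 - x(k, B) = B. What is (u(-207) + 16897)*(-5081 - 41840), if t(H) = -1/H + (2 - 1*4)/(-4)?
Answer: -14453779445/18 ≈ -8.0299e+8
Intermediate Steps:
x(k, B) = 9 - B
t(H) = ½ - 1/H (t(H) = -1/H + (2 - 4)*(-¼) = -1/H - 2*(-¼) = -1/H + ½ = ½ - 1/H)
u(o) = 173/18 - o (u(o) = (½)*(-2 - 9)/(-9) + (9 - o) = (½)*(-⅑)*(-11) + (9 - o) = 11/18 + (9 - o) = 173/18 - o)
(u(-207) + 16897)*(-5081 - 41840) = ((173/18 - 1*(-207)) + 16897)*(-5081 - 41840) = ((173/18 + 207) + 16897)*(-46921) = (3899/18 + 16897)*(-46921) = (308045/18)*(-46921) = -14453779445/18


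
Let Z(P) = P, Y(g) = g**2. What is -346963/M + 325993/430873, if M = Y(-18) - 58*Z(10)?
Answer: 149580442907/110303488 ≈ 1356.1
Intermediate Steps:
M = -256 (M = (-18)**2 - 58*10 = 324 - 580 = -256)
-346963/M + 325993/430873 = -346963/(-256) + 325993/430873 = -346963*(-1/256) + 325993*(1/430873) = 346963/256 + 325993/430873 = 149580442907/110303488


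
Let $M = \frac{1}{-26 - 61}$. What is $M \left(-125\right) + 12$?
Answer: $\frac{1169}{87} \approx 13.437$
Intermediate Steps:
$M = - \frac{1}{87}$ ($M = \frac{1}{-87} = - \frac{1}{87} \approx -0.011494$)
$M \left(-125\right) + 12 = \left(- \frac{1}{87}\right) \left(-125\right) + 12 = \frac{125}{87} + 12 = \frac{1169}{87}$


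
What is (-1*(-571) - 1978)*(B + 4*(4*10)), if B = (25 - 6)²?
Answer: -733047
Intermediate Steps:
B = 361 (B = 19² = 361)
(-1*(-571) - 1978)*(B + 4*(4*10)) = (-1*(-571) - 1978)*(361 + 4*(4*10)) = (571 - 1978)*(361 + 4*40) = -1407*(361 + 160) = -1407*521 = -733047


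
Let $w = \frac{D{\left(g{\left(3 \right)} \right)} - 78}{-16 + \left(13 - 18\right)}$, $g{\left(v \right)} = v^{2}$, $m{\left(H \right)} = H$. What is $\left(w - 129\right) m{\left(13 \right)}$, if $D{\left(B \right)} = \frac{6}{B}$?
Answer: $- \frac{102635}{63} \approx -1629.1$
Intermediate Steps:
$w = \frac{232}{63}$ ($w = \frac{\frac{6}{3^{2}} - 78}{-16 + \left(13 - 18\right)} = \frac{\frac{6}{9} - 78}{-16 - 5} = \frac{6 \cdot \frac{1}{9} - 78}{-21} = \left(\frac{2}{3} - 78\right) \left(- \frac{1}{21}\right) = \left(- \frac{232}{3}\right) \left(- \frac{1}{21}\right) = \frac{232}{63} \approx 3.6825$)
$\left(w - 129\right) m{\left(13 \right)} = \left(\frac{232}{63} - 129\right) 13 = \left(- \frac{7895}{63}\right) 13 = - \frac{102635}{63}$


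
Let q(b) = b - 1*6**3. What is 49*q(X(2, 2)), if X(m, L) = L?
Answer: -10486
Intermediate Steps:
q(b) = -216 + b (q(b) = b - 1*216 = b - 216 = -216 + b)
49*q(X(2, 2)) = 49*(-216 + 2) = 49*(-214) = -10486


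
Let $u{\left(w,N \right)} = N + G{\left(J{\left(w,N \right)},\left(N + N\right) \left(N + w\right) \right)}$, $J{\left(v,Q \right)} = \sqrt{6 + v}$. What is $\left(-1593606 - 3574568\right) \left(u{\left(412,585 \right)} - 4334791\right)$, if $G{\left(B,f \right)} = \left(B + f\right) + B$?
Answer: $16371307470584 - 10336348 \sqrt{418} \approx 1.6371 \cdot 10^{13}$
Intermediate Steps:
$G{\left(B,f \right)} = f + 2 B$
$u{\left(w,N \right)} = N + 2 \sqrt{6 + w} + 2 N \left(N + w\right)$ ($u{\left(w,N \right)} = N + \left(\left(N + N\right) \left(N + w\right) + 2 \sqrt{6 + w}\right) = N + \left(2 N \left(N + w\right) + 2 \sqrt{6 + w}\right) = N + \left(2 \sqrt{6 + w} + 2 N \left(N + w\right)\right) = N + 2 \sqrt{6 + w} + 2 N \left(N + w\right)$)
$\left(-1593606 - 3574568\right) \left(u{\left(412,585 \right)} - 4334791\right) = \left(-1593606 - 3574568\right) \left(\left(585 + 2 \sqrt{6 + 412} + 2 \cdot 585 \left(585 + 412\right)\right) - 4334791\right) = - 5168174 \left(\left(585 + 2 \sqrt{418} + 2 \cdot 585 \cdot 997\right) - 4334791\right) = - 5168174 \left(\left(585 + 2 \sqrt{418} + 1166490\right) - 4334791\right) = - 5168174 \left(\left(1167075 + 2 \sqrt{418}\right) - 4334791\right) = - 5168174 \left(-3167716 + 2 \sqrt{418}\right) = 16371307470584 - 10336348 \sqrt{418}$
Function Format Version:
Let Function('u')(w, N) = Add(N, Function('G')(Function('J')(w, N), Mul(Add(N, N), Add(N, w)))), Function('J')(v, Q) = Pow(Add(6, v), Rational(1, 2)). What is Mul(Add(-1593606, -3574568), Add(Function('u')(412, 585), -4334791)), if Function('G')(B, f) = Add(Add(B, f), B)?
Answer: Add(16371307470584, Mul(-10336348, Pow(418, Rational(1, 2)))) ≈ 1.6371e+13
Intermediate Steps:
Function('G')(B, f) = Add(f, Mul(2, B))
Function('u')(w, N) = Add(N, Mul(2, Pow(Add(6, w), Rational(1, 2))), Mul(2, N, Add(N, w))) (Function('u')(w, N) = Add(N, Add(Mul(Add(N, N), Add(N, w)), Mul(2, Pow(Add(6, w), Rational(1, 2))))) = Add(N, Add(Mul(Mul(2, N), Add(N, w)), Mul(2, Pow(Add(6, w), Rational(1, 2))))) = Add(N, Add(Mul(2, N, Add(N, w)), Mul(2, Pow(Add(6, w), Rational(1, 2))))) = Add(N, Add(Mul(2, Pow(Add(6, w), Rational(1, 2))), Mul(2, N, Add(N, w)))) = Add(N, Mul(2, Pow(Add(6, w), Rational(1, 2))), Mul(2, N, Add(N, w))))
Mul(Add(-1593606, -3574568), Add(Function('u')(412, 585), -4334791)) = Mul(Add(-1593606, -3574568), Add(Add(585, Mul(2, Pow(Add(6, 412), Rational(1, 2))), Mul(2, 585, Add(585, 412))), -4334791)) = Mul(-5168174, Add(Add(585, Mul(2, Pow(418, Rational(1, 2))), Mul(2, 585, 997)), -4334791)) = Mul(-5168174, Add(Add(585, Mul(2, Pow(418, Rational(1, 2))), 1166490), -4334791)) = Mul(-5168174, Add(Add(1167075, Mul(2, Pow(418, Rational(1, 2)))), -4334791)) = Mul(-5168174, Add(-3167716, Mul(2, Pow(418, Rational(1, 2))))) = Add(16371307470584, Mul(-10336348, Pow(418, Rational(1, 2))))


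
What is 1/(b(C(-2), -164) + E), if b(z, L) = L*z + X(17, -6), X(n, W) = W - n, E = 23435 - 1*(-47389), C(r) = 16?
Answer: 1/68177 ≈ 1.4668e-5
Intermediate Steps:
E = 70824 (E = 23435 + 47389 = 70824)
b(z, L) = -23 + L*z (b(z, L) = L*z + (-6 - 1*17) = L*z + (-6 - 17) = L*z - 23 = -23 + L*z)
1/(b(C(-2), -164) + E) = 1/((-23 - 164*16) + 70824) = 1/((-23 - 2624) + 70824) = 1/(-2647 + 70824) = 1/68177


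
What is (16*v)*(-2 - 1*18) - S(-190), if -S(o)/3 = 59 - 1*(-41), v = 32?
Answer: -9940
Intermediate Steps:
S(o) = -300 (S(o) = -3*(59 - 1*(-41)) = -3*(59 + 41) = -3*100 = -300)
(16*v)*(-2 - 1*18) - S(-190) = (16*32)*(-2 - 1*18) - 1*(-300) = 512*(-2 - 18) + 300 = 512*(-20) + 300 = -10240 + 300 = -9940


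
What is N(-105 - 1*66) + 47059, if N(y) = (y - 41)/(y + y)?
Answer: 8047195/171 ≈ 47060.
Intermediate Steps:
N(y) = (-41 + y)/(2*y) (N(y) = (-41 + y)/((2*y)) = (-41 + y)*(1/(2*y)) = (-41 + y)/(2*y))
N(-105 - 1*66) + 47059 = (-41 + (-105 - 1*66))/(2*(-105 - 1*66)) + 47059 = (-41 + (-105 - 66))/(2*(-105 - 66)) + 47059 = (½)*(-41 - 171)/(-171) + 47059 = (½)*(-1/171)*(-212) + 47059 = 106/171 + 47059 = 8047195/171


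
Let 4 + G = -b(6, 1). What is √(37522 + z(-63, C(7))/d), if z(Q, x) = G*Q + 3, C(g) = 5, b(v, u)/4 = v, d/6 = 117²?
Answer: √2054555810/234 ≈ 193.71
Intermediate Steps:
d = 82134 (d = 6*117² = 6*13689 = 82134)
b(v, u) = 4*v
G = -28 (G = -4 - 4*6 = -4 - 1*24 = -4 - 24 = -28)
z(Q, x) = 3 - 28*Q (z(Q, x) = -28*Q + 3 = 3 - 28*Q)
√(37522 + z(-63, C(7))/d) = √(37522 + (3 - 28*(-63))/82134) = √(37522 + (3 + 1764)*(1/82134)) = √(37522 + 1767*(1/82134)) = √(37522 + 589/27378) = √(1027277905/27378) = √2054555810/234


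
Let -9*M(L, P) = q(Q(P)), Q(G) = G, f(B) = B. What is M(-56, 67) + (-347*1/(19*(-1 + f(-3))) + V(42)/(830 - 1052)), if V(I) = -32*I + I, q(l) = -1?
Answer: 266791/25308 ≈ 10.542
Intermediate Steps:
M(L, P) = 1/9 (M(L, P) = -1/9*(-1) = 1/9)
V(I) = -31*I
M(-56, 67) + (-347*1/(19*(-1 + f(-3))) + V(42)/(830 - 1052)) = 1/9 + (-347*1/(19*(-1 - 3)) + (-31*42)/(830 - 1052)) = 1/9 + (-347/(19*(-4)) - 1302/(-222)) = 1/9 + (-347/(-76) - 1302*(-1/222)) = 1/9 + (-347*(-1/76) + 217/37) = 1/9 + (347/76 + 217/37) = 1/9 + 29331/2812 = 266791/25308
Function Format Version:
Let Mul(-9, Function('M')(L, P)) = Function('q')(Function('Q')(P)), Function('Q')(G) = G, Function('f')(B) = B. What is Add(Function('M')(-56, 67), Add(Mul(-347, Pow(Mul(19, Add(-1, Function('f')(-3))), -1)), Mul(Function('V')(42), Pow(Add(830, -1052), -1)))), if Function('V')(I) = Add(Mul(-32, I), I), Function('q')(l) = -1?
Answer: Rational(266791, 25308) ≈ 10.542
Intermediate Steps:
Function('M')(L, P) = Rational(1, 9) (Function('M')(L, P) = Mul(Rational(-1, 9), -1) = Rational(1, 9))
Function('V')(I) = Mul(-31, I)
Add(Function('M')(-56, 67), Add(Mul(-347, Pow(Mul(19, Add(-1, Function('f')(-3))), -1)), Mul(Function('V')(42), Pow(Add(830, -1052), -1)))) = Add(Rational(1, 9), Add(Mul(-347, Pow(Mul(19, Add(-1, -3)), -1)), Mul(Mul(-31, 42), Pow(Add(830, -1052), -1)))) = Add(Rational(1, 9), Add(Mul(-347, Pow(Mul(19, -4), -1)), Mul(-1302, Pow(-222, -1)))) = Add(Rational(1, 9), Add(Mul(-347, Pow(-76, -1)), Mul(-1302, Rational(-1, 222)))) = Add(Rational(1, 9), Add(Mul(-347, Rational(-1, 76)), Rational(217, 37))) = Add(Rational(1, 9), Add(Rational(347, 76), Rational(217, 37))) = Add(Rational(1, 9), Rational(29331, 2812)) = Rational(266791, 25308)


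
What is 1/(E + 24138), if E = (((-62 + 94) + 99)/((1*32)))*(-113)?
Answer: 32/757613 ≈ 4.2238e-5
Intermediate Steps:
E = -14803/32 (E = ((32 + 99)/32)*(-113) = (131*(1/32))*(-113) = (131/32)*(-113) = -14803/32 ≈ -462.59)
1/(E + 24138) = 1/(-14803/32 + 24138) = 1/(757613/32) = 32/757613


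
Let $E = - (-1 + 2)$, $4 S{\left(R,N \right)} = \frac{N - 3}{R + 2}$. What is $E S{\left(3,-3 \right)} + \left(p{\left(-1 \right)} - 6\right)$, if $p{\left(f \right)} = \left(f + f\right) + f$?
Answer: $- \frac{87}{10} \approx -8.7$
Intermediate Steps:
$p{\left(f \right)} = 3 f$ ($p{\left(f \right)} = 2 f + f = 3 f$)
$S{\left(R,N \right)} = \frac{-3 + N}{4 \left(2 + R\right)}$ ($S{\left(R,N \right)} = \frac{\left(N - 3\right) \frac{1}{R + 2}}{4} = \frac{\left(-3 + N\right) \frac{1}{2 + R}}{4} = \frac{\frac{1}{2 + R} \left(-3 + N\right)}{4} = \frac{-3 + N}{4 \left(2 + R\right)}$)
$E = -1$ ($E = \left(-1\right) 1 = -1$)
$E S{\left(3,-3 \right)} + \left(p{\left(-1 \right)} - 6\right) = - \frac{-3 - 3}{4 \left(2 + 3\right)} + \left(3 \left(-1\right) - 6\right) = - \frac{-6}{4 \cdot 5} - 9 = \left(-1\right) \left(- \frac{3}{10}\right) - 9 = \frac{3}{10} - 9 = - \frac{87}{10}$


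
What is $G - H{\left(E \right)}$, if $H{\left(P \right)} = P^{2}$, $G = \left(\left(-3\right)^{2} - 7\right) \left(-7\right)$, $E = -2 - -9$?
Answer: $-63$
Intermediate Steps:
$E = 7$ ($E = -2 + 9 = 7$)
$G = -14$ ($G = \left(9 - 7\right) \left(-7\right) = 2 \left(-7\right) = -14$)
$G - H{\left(E \right)} = -14 - 7^{2} = -14 - 49 = -63$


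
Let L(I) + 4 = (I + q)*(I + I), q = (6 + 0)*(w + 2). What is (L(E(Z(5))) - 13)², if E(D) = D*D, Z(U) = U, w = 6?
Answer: 13198689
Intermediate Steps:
E(D) = D²
q = 48 (q = (6 + 0)*(6 + 2) = 6*8 = 48)
L(I) = -4 + 2*I*(48 + I) (L(I) = -4 + (I + 48)*(I + I) = -4 + (48 + I)*(2*I) = -4 + 2*I*(48 + I))
(L(E(Z(5))) - 13)² = ((-4 + 2*(5²)² + 96*5²) - 13)² = ((-4 + 2*25² + 96*25) - 13)² = ((-4 + 2*625 + 2400) - 13)² = ((-4 + 1250 + 2400) - 13)² = (3646 - 13)² = 3633² = 13198689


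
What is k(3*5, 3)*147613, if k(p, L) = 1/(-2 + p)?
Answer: 147613/13 ≈ 11355.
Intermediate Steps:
k(3*5, 3)*147613 = 147613/(-2 + 3*5) = 147613/(-2 + 15) = 147613/13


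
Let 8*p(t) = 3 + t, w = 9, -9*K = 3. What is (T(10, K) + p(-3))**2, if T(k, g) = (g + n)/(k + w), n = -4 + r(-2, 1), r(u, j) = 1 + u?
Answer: 256/3249 ≈ 0.078794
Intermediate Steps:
K = -1/3 (K = -1/9*3 = -1/3 ≈ -0.33333)
p(t) = 3/8 + t/8 (p(t) = (3 + t)/8 = 3/8 + t/8)
n = -5 (n = -4 + (1 - 2) = -4 - 1 = -5)
T(k, g) = (-5 + g)/(9 + k) (T(k, g) = (g - 5)/(k + 9) = (-5 + g)/(9 + k))
(T(10, K) + p(-3))**2 = ((-5 - 1/3)/(9 + 10) + (3/8 + (1/8)*(-3)))**2 = (-16/3/19 + (3/8 - 3/8))**2 = ((1/19)*(-16/3) + 0)**2 = (-16/57 + 0)**2 = (-16/57)**2 = 256/3249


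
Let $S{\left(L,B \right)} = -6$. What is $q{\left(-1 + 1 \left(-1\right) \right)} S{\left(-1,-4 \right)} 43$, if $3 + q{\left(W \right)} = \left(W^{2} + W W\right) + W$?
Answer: $-774$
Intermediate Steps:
$q{\left(W \right)} = -3 + W + 2 W^{2}$ ($q{\left(W \right)} = -3 + \left(\left(W^{2} + W W\right) + W\right) = -3 + \left(\left(W^{2} + W^{2}\right) + W\right) = -3 + \left(2 W^{2} + W\right) = -3 + \left(W + 2 W^{2}\right) = -3 + W + 2 W^{2}$)
$q{\left(-1 + 1 \left(-1\right) \right)} S{\left(-1,-4 \right)} 43 = \left(-3 + \left(-1 + 1 \left(-1\right)\right) + 2 \left(-1 + 1 \left(-1\right)\right)^{2}\right) \left(-6\right) 43 = \left(-3 - 2 + 2 \left(-1 - 1\right)^{2}\right) \left(-6\right) 43 = \left(-3 - 2 + 2 \left(-2\right)^{2}\right) \left(-6\right) 43 = \left(-3 - 2 + 2 \cdot 4\right) \left(-6\right) 43 = \left(-3 - 2 + 8\right) \left(-6\right) 43 = 3 \left(-6\right) 43 = \left(-18\right) 43 = -774$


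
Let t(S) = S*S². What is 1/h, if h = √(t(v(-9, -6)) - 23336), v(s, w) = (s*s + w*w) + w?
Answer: √1344295/1344295 ≈ 0.00086249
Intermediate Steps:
v(s, w) = w + s² + w² (v(s, w) = (s² + w²) + w = w + s² + w²)
t(S) = S³
h = √1344295 (h = √((-6 + (-9)² + (-6)²)³ - 23336) = √((-6 + 81 + 36)³ - 23336) = √(111³ - 23336) = √(1367631 - 23336) = √1344295 ≈ 1159.4)
1/h = 1/(√1344295) = √1344295/1344295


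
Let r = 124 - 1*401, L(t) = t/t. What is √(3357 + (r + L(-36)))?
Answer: √3081 ≈ 55.507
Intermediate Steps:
L(t) = 1
r = -277 (r = 124 - 401 = -277)
√(3357 + (r + L(-36))) = √(3357 + (-277 + 1)) = √(3357 - 276) = √3081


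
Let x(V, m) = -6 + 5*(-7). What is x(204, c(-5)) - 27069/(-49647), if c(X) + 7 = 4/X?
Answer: -669486/16549 ≈ -40.455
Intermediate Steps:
c(X) = -7 + 4/X
x(V, m) = -41 (x(V, m) = -6 - 35 = -41)
x(204, c(-5)) - 27069/(-49647) = -41 - 27069/(-49647) = -41 - 27069*(-1)/49647 = -41 - 1*(-9023/16549) = -41 + 9023/16549 = -669486/16549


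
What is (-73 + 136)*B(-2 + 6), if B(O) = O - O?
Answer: 0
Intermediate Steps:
B(O) = 0
(-73 + 136)*B(-2 + 6) = (-73 + 136)*0 = 63*0 = 0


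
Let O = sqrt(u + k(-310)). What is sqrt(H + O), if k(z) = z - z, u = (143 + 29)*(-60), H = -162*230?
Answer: 2*sqrt(-9315 + I*sqrt(645)) ≈ 0.26314 + 193.03*I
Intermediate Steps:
H = -37260
u = -10320 (u = 172*(-60) = -10320)
k(z) = 0
O = 4*I*sqrt(645) (O = sqrt(-10320 + 0) = sqrt(-10320) = 4*I*sqrt(645) ≈ 101.59*I)
sqrt(H + O) = sqrt(-37260 + 4*I*sqrt(645))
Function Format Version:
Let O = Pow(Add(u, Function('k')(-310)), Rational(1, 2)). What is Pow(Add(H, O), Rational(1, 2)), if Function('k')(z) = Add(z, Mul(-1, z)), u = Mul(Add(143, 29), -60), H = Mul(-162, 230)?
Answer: Mul(2, Pow(Add(-9315, Mul(I, Pow(645, Rational(1, 2)))), Rational(1, 2))) ≈ Add(0.26314, Mul(193.03, I))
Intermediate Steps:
H = -37260
u = -10320 (u = Mul(172, -60) = -10320)
Function('k')(z) = 0
O = Mul(4, I, Pow(645, Rational(1, 2))) (O = Pow(Add(-10320, 0), Rational(1, 2)) = Pow(-10320, Rational(1, 2)) = Mul(4, I, Pow(645, Rational(1, 2))) ≈ Mul(101.59, I))
Pow(Add(H, O), Rational(1, 2)) = Pow(Add(-37260, Mul(4, I, Pow(645, Rational(1, 2)))), Rational(1, 2))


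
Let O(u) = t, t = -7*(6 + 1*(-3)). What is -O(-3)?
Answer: 21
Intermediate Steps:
t = -21 (t = -7*(6 - 3) = -7*3 = -21)
O(u) = -21
-O(-3) = -1*(-21) = 21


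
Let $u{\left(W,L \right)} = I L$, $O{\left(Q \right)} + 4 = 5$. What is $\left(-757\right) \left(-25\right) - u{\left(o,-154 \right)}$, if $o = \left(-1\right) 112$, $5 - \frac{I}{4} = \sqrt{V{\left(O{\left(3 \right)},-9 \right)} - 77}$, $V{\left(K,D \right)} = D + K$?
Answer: $22005 - 616 i \sqrt{85} \approx 22005.0 - 5679.2 i$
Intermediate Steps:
$O{\left(Q \right)} = 1$ ($O{\left(Q \right)} = -4 + 5 = 1$)
$I = 20 - 4 i \sqrt{85}$ ($I = 20 - 4 \sqrt{\left(-9 + 1\right) - 77} = 20 - 4 \sqrt{-8 - 77} = 20 - 4 \sqrt{-85} = 20 - 4 i \sqrt{85} \approx 20.0 - 36.878 i$)
$o = -112$
$u{\left(W,L \right)} = L \left(20 - 4 i \sqrt{85}\right)$ ($u{\left(W,L \right)} = \left(20 - 4 i \sqrt{85}\right) L = L \left(20 - 4 i \sqrt{85}\right)$)
$\left(-757\right) \left(-25\right) - u{\left(o,-154 \right)} = \left(-757\right) \left(-25\right) - 4 \left(-154\right) \left(5 - i \sqrt{85}\right) = 18925 - \left(-3080 + 616 i \sqrt{85}\right) = 18925 + \left(3080 - 616 i \sqrt{85}\right) = 22005 - 616 i \sqrt{85}$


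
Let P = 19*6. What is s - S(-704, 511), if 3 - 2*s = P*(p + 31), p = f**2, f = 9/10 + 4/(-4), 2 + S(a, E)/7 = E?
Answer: -532907/100 ≈ -5329.1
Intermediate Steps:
S(a, E) = -14 + 7*E
P = 114
f = -1/10 (f = 9*(1/10) + 4*(-1/4) = 9/10 - 1 = -1/10 ≈ -0.10000)
p = 1/100 (p = (-1/10)**2 = 1/100 ≈ 0.010000)
s = -176607/100 (s = 3/2 - 57*(1/100 + 31) = 3/2 - 57*3101/100 = 3/2 - 1/2*176757/50 = 3/2 - 176757/100 = -176607/100 ≈ -1766.1)
s - S(-704, 511) = -176607/100 - (-14 + 7*511) = -176607/100 - (-14 + 3577) = -176607/100 - 1*3563 = -176607/100 - 3563 = -532907/100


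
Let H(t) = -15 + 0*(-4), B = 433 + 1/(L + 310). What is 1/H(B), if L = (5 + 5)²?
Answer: -1/15 ≈ -0.066667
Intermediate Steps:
L = 100 (L = 10² = 100)
B = 177531/410 (B = 433 + 1/(100 + 310) = 433 + 1/410 = 177531/410 ≈ 433.00)
H(t) = -15 (H(t) = -15 + 0 = -15)
1/H(B) = 1/(-15) = -1/15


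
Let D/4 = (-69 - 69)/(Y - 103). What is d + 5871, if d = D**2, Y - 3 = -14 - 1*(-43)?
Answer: 29900415/5041 ≈ 5931.4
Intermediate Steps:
Y = 32 (Y = 3 + (-14 - 1*(-43)) = 3 + (-14 + 43) = 3 + 29 = 32)
D = 552/71 (D = 4*((-69 - 69)/(32 - 103)) = 4*(-138/(-71)) = 4*(-138*(-1/71)) = 4*(138/71) = 552/71 ≈ 7.7747)
d = 304704/5041 (d = (552/71)**2 = 304704/5041 ≈ 60.445)
d + 5871 = 304704/5041 + 5871 = 29900415/5041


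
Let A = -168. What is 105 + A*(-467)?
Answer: 78561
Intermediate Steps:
105 + A*(-467) = 105 - 168*(-467) = 105 + 78456 = 78561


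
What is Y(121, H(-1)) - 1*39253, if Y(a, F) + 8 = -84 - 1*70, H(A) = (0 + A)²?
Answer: -39415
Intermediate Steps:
H(A) = A²
Y(a, F) = -162 (Y(a, F) = -8 + (-84 - 1*70) = -8 + (-84 - 70) = -8 - 154 = -162)
Y(121, H(-1)) - 1*39253 = -162 - 1*39253 = -162 - 39253 = -39415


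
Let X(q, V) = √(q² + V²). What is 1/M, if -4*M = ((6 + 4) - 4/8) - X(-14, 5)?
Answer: 152/523 + 16*√221/523 ≈ 0.74542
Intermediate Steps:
X(q, V) = √(V² + q²)
M = -19/8 + √221/4 (M = -(((6 + 4) - 4/8) - √(5² + (-14)²))/4 = -((10 - 4/8) - √(25 + 196))/4 = -((10 - 4*⅛) - √221)/4 = -((10 - ½) - √221)/4 = -(19/2 - √221)/4 = -19/8 + √221/4 ≈ 1.3415)
1/M = 1/(-19/8 + √221/4)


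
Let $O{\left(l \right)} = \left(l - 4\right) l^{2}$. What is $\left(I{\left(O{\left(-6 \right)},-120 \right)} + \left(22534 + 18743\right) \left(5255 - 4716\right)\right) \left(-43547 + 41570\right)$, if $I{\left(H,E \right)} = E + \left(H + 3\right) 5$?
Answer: $-43981128846$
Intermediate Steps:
$O{\left(l \right)} = l^{2} \left(-4 + l\right)$ ($O{\left(l \right)} = \left(-4 + l\right) l^{2} = l^{2} \left(-4 + l\right)$)
$I{\left(H,E \right)} = 15 + E + 5 H$ ($I{\left(H,E \right)} = E + \left(3 + H\right) 5 = E + \left(15 + 5 H\right) = 15 + E + 5 H$)
$\left(I{\left(O{\left(-6 \right)},-120 \right)} + \left(22534 + 18743\right) \left(5255 - 4716\right)\right) \left(-43547 + 41570\right) = \left(\left(15 - 120 + 5 \left(-6\right)^{2} \left(-4 - 6\right)\right) + \left(22534 + 18743\right) \left(5255 - 4716\right)\right) \left(-43547 + 41570\right) = \left(\left(15 - 120 + 5 \cdot 36 \left(-10\right)\right) + 41277 \cdot 539\right) \left(-1977\right) = \left(\left(15 - 120 + 5 \left(-360\right)\right) + 22248303\right) \left(-1977\right) = \left(\left(15 - 120 - 1800\right) + 22248303\right) \left(-1977\right) = \left(-1905 + 22248303\right) \left(-1977\right) = 22246398 \left(-1977\right) = -43981128846$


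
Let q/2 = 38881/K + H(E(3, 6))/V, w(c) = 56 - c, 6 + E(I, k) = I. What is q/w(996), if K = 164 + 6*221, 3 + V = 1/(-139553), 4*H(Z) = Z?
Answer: -262941919/4691001568 ≈ -0.056052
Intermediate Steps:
E(I, k) = -6 + I
H(Z) = Z/4
V = -418660/139553 (V = -3 + 1/(-139553) = -3 - 1/139553 = -418660/139553 ≈ -3.0000)
K = 1490 (K = 164 + 1326 = 1490)
q = 1314709595/24952136 (q = 2*(38881/1490 + ((-6 + 3)/4)/(-418660/139553)) = 2*(38881*(1/1490) + ((¼)*(-3))*(-139553/418660)) = 2*(38881/1490 - ¾*(-139553/418660)) = 2*(38881/1490 + 418659/1674640) = 2*(1314709595/49904272) = 1314709595/24952136 ≈ 52.689)
q/w(996) = 1314709595/(24952136*(56 - 1*996)) = 1314709595/(24952136*(56 - 996)) = (1314709595/24952136)/(-940) = (1314709595/24952136)*(-1/940) = -262941919/4691001568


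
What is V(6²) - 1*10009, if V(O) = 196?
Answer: -9813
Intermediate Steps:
V(6²) - 1*10009 = 196 - 1*10009 = 196 - 10009 = -9813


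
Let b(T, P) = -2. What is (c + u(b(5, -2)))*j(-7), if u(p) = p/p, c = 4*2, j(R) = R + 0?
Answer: -63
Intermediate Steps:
j(R) = R
c = 8
u(p) = 1
(c + u(b(5, -2)))*j(-7) = (8 + 1)*(-7) = 9*(-7) = -63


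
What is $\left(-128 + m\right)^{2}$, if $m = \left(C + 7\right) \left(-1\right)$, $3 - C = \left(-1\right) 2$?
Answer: $19600$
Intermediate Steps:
$C = 5$ ($C = 3 - \left(-1\right) 2 = 3 - -2 = 3 + 2 = 5$)
$m = -12$ ($m = \left(5 + 7\right) \left(-1\right) = 12 \left(-1\right) = -12$)
$\left(-128 + m\right)^{2} = \left(-128 - 12\right)^{2} = \left(-140\right)^{2} = 19600$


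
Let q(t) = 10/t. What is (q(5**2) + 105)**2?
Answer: 277729/25 ≈ 11109.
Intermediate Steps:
(q(5**2) + 105)**2 = (10/(5**2) + 105)**2 = (10/25 + 105)**2 = (10*(1/25) + 105)**2 = (2/5 + 105)**2 = (527/5)**2 = 277729/25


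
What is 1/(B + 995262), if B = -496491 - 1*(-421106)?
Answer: 1/919877 ≈ 1.0871e-6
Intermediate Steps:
B = -75385 (B = -496491 + 421106 = -75385)
1/(B + 995262) = 1/(-75385 + 995262) = 1/919877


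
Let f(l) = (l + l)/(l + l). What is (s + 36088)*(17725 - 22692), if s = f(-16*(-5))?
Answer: -179254063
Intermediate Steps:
f(l) = 1 (f(l) = (2*l)/((2*l)) = (2*l)*(1/(2*l)) = 1)
s = 1
(s + 36088)*(17725 - 22692) = (1 + 36088)*(17725 - 22692) = 36089*(-4967) = -179254063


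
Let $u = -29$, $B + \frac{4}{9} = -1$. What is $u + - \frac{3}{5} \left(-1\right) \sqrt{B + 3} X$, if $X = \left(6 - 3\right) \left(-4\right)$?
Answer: $-29 - \frac{12 \sqrt{14}}{5} \approx -37.98$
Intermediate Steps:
$B = - \frac{13}{9}$ ($B = - \frac{4}{9} - 1 = - \frac{13}{9} \approx -1.4444$)
$X = -12$ ($X = 3 \left(-4\right) = -12$)
$u + - \frac{3}{5} \left(-1\right) \sqrt{B + 3} X = -29 + - \frac{3}{5} \left(-1\right) \sqrt{- \frac{13}{9} + 3} \left(-12\right) = -29 + \left(-3\right) \frac{1}{5} \left(-1\right) \sqrt{\frac{14}{9}} \left(-12\right) = -29 + \left(- \frac{3}{5}\right) \left(-1\right) \frac{\sqrt{14}}{3} \left(-12\right) = -29 + \frac{3 \frac{\sqrt{14}}{3}}{5} \left(-12\right) = -29 + \frac{\sqrt{14}}{5} \left(-12\right) = -29 - \frac{12 \sqrt{14}}{5}$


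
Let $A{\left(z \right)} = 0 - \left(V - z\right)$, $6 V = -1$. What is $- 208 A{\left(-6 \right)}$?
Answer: $\frac{3640}{3} \approx 1213.3$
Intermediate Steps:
$V = - \frac{1}{6}$ ($V = \frac{1}{6} \left(-1\right) = - \frac{1}{6} \approx -0.16667$)
$A{\left(z \right)} = \frac{1}{6} + z$ ($A{\left(z \right)} = 0 - \left(- \frac{1}{6} - z\right) = 0 + \left(\frac{1}{6} + z\right) = \frac{1}{6} + z$)
$- 208 A{\left(-6 \right)} = - 208 \left(\frac{1}{6} - 6\right) = \left(-208\right) \left(- \frac{35}{6}\right) = \frac{3640}{3}$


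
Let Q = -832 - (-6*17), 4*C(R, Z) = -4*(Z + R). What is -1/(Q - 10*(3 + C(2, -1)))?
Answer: 1/750 ≈ 0.0013333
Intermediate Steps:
C(R, Z) = -R - Z (C(R, Z) = (-4*(Z + R))/4 = (-4*(R + Z))/4 = (-4*R - 4*Z)/4 = -R - Z)
Q = -730 (Q = -832 - (-102) = -832 - 1*(-102) = -832 + 102 = -730)
-1/(Q - 10*(3 + C(2, -1))) = -1/(-730 - 10*(3 + (-1*2 - 1*(-1)))) = -1/(-730 - 10*(3 + (-2 + 1))) = -1/(-730 - 10*(3 - 1)) = -1/(-730 - 10*2) = -1/(-730 - 20) = -1/(-750) = -1*(-1/750) = 1/750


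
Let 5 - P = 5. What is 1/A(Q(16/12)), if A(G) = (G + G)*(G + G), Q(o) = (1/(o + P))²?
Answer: 64/81 ≈ 0.79012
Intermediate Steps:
P = 0 (P = 5 - 1*5 = 5 - 5 = 0)
Q(o) = o⁻² (Q(o) = (1/(o + 0))² = (1/o)² = o⁻²)
A(G) = 4*G² (A(G) = (2*G)*(2*G) = 4*G²)
1/A(Q(16/12)) = 1/(4*((16/12)⁻²)²) = 1/(4*((16*(1/12))⁻²)²) = 1/(4*((4/3)⁻²)²) = 1/(4*(9/16)²) = 1/(4*(81/256)) = 1/(81/64) = 64/81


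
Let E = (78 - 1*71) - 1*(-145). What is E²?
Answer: 23104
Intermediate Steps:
E = 152 (E = (78 - 71) + 145 = 7 + 145 = 152)
E² = 152² = 23104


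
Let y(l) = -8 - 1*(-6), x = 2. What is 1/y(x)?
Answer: -½ ≈ -0.50000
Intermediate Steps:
y(l) = -2 (y(l) = -8 + 6 = -2)
1/y(x) = 1/(-2) = -½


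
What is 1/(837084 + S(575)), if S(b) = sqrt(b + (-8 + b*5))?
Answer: 418542/350354809807 - sqrt(3442)/700709619614 ≈ 1.1945e-6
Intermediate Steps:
S(b) = sqrt(-8 + 6*b) (S(b) = sqrt(b + (-8 + 5*b)) = sqrt(-8 + 6*b))
1/(837084 + S(575)) = 1/(837084 + sqrt(-8 + 6*575)) = 1/(837084 + sqrt(-8 + 3450)) = 1/(837084 + sqrt(3442))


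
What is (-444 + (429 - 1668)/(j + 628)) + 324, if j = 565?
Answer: -144399/1193 ≈ -121.04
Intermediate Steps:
(-444 + (429 - 1668)/(j + 628)) + 324 = (-444 + (429 - 1668)/(565 + 628)) + 324 = (-444 - 1239/1193) + 324 = -530931/1193 + 324 = -144399/1193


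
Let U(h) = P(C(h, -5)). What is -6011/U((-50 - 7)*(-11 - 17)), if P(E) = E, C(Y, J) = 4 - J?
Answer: -6011/9 ≈ -667.89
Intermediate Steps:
U(h) = 9 (U(h) = 4 - 1*(-5) = 4 + 5 = 9)
-6011/U((-50 - 7)*(-11 - 17)) = -6011/9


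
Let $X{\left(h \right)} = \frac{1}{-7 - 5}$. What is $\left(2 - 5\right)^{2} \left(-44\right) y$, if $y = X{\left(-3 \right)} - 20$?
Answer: $7953$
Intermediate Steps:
$X{\left(h \right)} = - \frac{1}{12}$ ($X{\left(h \right)} = \frac{1}{-12} = - \frac{1}{12}$)
$y = - \frac{241}{12}$ ($y = - \frac{1}{12} - 20 = - \frac{241}{12} \approx -20.083$)
$\left(2 - 5\right)^{2} \left(-44\right) y = \left(2 - 5\right)^{2} \left(-44\right) \left(- \frac{241}{12}\right) = \left(-3\right)^{2} \left(-44\right) \left(- \frac{241}{12}\right) = 9 \left(-44\right) \left(- \frac{241}{12}\right) = \left(-396\right) \left(- \frac{241}{12}\right) = 7953$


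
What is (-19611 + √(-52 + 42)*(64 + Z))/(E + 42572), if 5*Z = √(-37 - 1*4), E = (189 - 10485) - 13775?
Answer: -6537/6167 - √410/92505 + 64*I*√10/18501 ≈ -1.0602 + 0.010939*I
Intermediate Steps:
E = -24071 (E = -10296 - 13775 = -24071)
Z = I*√41/5 (Z = √(-37 - 1*4)/5 = √(-37 - 4)/5 = √(-41)/5 = (I*√41)/5 = I*√41/5 ≈ 1.2806*I)
(-19611 + √(-52 + 42)*(64 + Z))/(E + 42572) = (-19611 + √(-52 + 42)*(64 + I*√41/5))/(-24071 + 42572) = (-19611 + √(-10)*(64 + I*√41/5))/18501 = (-19611 + (I*√10)*(64 + I*√41/5))*(1/18501) = (-19611 + I*√10*(64 + I*√41/5))*(1/18501) = -6537/6167 + I*√10*(64 + I*√41/5)/18501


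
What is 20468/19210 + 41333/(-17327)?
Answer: -12922291/9789755 ≈ -1.3200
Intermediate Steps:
20468/19210 + 41333/(-17327) = 20468*(1/19210) + 41333*(-1/17327) = 602/565 - 41333/17327 = -12922291/9789755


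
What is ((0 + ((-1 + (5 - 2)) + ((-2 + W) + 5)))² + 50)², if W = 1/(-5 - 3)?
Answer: 22287841/4096 ≈ 5441.4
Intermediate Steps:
W = -⅛ (W = 1/(-8) = -⅛ ≈ -0.12500)
((0 + ((-1 + (5 - 2)) + ((-2 + W) + 5)))² + 50)² = ((0 + ((-1 + (5 - 2)) + ((-2 - ⅛) + 5)))² + 50)² = ((0 + ((-1 + 3) + (-17/8 + 5)))² + 50)² = ((0 + (2 + 23/8))² + 50)² = ((0 + 39/8)² + 50)² = ((39/8)² + 50)² = (1521/64 + 50)² = (4721/64)² = 22287841/4096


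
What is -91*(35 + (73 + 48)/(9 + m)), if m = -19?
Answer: -20839/10 ≈ -2083.9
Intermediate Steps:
-91*(35 + (73 + 48)/(9 + m)) = -91*(35 + (73 + 48)/(9 - 19)) = -91*(35 + 121/(-10)) = -91*(35 + 121*(-⅒)) = -91*(35 - 121/10) = -91*229/10 = -20839/10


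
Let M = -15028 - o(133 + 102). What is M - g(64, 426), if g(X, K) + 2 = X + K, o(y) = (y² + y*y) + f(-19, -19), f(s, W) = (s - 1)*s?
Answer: -126346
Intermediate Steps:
f(s, W) = s*(-1 + s) (f(s, W) = (-1 + s)*s = s*(-1 + s))
o(y) = 380 + 2*y² (o(y) = (y² + y*y) - 19*(-1 - 19) = (y² + y²) - 19*(-20) = 2*y² + 380 = 380 + 2*y²)
g(X, K) = -2 + K + X (g(X, K) = -2 + (X + K) = -2 + (K + X) = -2 + K + X)
M = -125858 (M = -15028 - (380 + 2*(133 + 102)²) = -15028 - (380 + 2*235²) = -15028 - (380 + 2*55225) = -15028 - (380 + 110450) = -15028 - 1*110830 = -15028 - 110830 = -125858)
M - g(64, 426) = -125858 - (-2 + 426 + 64) = -125858 - 1*488 = -125858 - 488 = -126346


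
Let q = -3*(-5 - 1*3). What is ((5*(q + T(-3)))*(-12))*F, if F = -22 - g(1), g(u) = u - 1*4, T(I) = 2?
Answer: 29640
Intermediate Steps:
g(u) = -4 + u (g(u) = u - 4 = -4 + u)
q = 24 (q = -3*(-5 - 3) = -3*(-8) = 24)
F = -19 (F = -22 - (-4 + 1) = -22 - 1*(-3) = -22 + 3 = -19)
((5*(q + T(-3)))*(-12))*F = ((5*(24 + 2))*(-12))*(-19) = ((5*26)*(-12))*(-19) = (130*(-12))*(-19) = -1560*(-19) = 29640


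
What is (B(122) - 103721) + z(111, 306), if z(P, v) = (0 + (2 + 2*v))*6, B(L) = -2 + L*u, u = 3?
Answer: -99673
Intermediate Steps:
B(L) = -2 + 3*L (B(L) = -2 + L*3 = -2 + 3*L)
z(P, v) = 12 + 12*v (z(P, v) = (2 + 2*v)*6 = 12 + 12*v)
(B(122) - 103721) + z(111, 306) = ((-2 + 3*122) - 103721) + (12 + 12*306) = ((-2 + 366) - 103721) + (12 + 3672) = (364 - 103721) + 3684 = -103357 + 3684 = -99673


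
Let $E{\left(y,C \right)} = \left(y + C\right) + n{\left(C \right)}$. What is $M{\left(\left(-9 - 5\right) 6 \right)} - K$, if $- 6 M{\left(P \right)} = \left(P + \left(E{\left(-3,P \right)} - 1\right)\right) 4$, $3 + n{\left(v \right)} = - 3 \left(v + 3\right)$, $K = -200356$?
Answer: $\frac{600932}{3} \approx 2.0031 \cdot 10^{5}$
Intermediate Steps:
$n{\left(v \right)} = -12 - 3 v$ ($n{\left(v \right)} = -3 - 3 \left(v + 3\right) = -3 - 3 \left(3 + v\right) = -3 - \left(9 + 3 v\right) = -12 - 3 v$)
$E{\left(y,C \right)} = -12 + y - 2 C$ ($E{\left(y,C \right)} = \left(y + C\right) - \left(12 + 3 C\right) = \left(C + y\right) - \left(12 + 3 C\right) = -12 + y - 2 C$)
$M{\left(P \right)} = \frac{32}{3} + \frac{2 P}{3}$ ($M{\left(P \right)} = - \frac{\left(P - \left(16 + 2 P\right)\right) 4}{6} = - \frac{\left(-16 - P\right) 4}{6} = - \frac{-64 - 4 P}{6} = \frac{32}{3} + \frac{2 P}{3}$)
$M{\left(\left(-9 - 5\right) 6 \right)} - K = \left(\frac{32}{3} + \frac{2 \left(-9 - 5\right) 6}{3}\right) - -200356 = \left(\frac{32}{3} + \frac{2 \left(\left(-14\right) 6\right)}{3}\right) + 200356 = \left(\frac{32}{3} + \frac{2}{3} \left(-84\right)\right) + 200356 = \left(\frac{32}{3} - 56\right) + 200356 = - \frac{136}{3} + 200356 = \frac{600932}{3}$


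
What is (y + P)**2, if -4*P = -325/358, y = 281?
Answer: 162180982089/2050624 ≈ 79089.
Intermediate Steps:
P = 325/1432 (P = -(-325)/(4*358) = -1/4*(-325/358) = 325/1432 ≈ 0.22696)
(y + P)**2 = (281 + 325/1432)**2 = (402717/1432)**2 = 162180982089/2050624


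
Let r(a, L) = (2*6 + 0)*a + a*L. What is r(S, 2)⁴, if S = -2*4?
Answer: 157351936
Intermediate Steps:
S = -8
r(a, L) = 12*a + L*a (r(a, L) = (12 + 0)*a + L*a = 12*a + L*a)
r(S, 2)⁴ = (-8*(12 + 2))⁴ = (-8*14)⁴ = (-112)⁴ = 157351936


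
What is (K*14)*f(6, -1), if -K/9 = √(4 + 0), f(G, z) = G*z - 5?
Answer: 2772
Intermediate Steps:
f(G, z) = -5 + G*z
K = -18 (K = -9*√(4 + 0) = -9*√4 = -9*2 = -18)
(K*14)*f(6, -1) = (-18*14)*(-5 + 6*(-1)) = -252*(-5 - 6) = -252*(-11) = 2772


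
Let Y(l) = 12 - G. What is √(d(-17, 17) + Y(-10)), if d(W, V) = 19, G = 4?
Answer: 3*√3 ≈ 5.1962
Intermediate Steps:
Y(l) = 8 (Y(l) = 12 - 1*4 = 12 - 4 = 8)
√(d(-17, 17) + Y(-10)) = √(19 + 8) = √27 = 3*√3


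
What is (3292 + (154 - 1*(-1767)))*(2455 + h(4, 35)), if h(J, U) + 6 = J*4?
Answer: 12850045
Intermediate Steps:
h(J, U) = -6 + 4*J (h(J, U) = -6 + J*4 = -6 + 4*J)
(3292 + (154 - 1*(-1767)))*(2455 + h(4, 35)) = (3292 + (154 - 1*(-1767)))*(2455 + (-6 + 4*4)) = (3292 + (154 + 1767))*(2455 + (-6 + 16)) = (3292 + 1921)*(2455 + 10) = 5213*2465 = 12850045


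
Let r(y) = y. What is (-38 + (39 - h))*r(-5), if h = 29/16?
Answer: 65/16 ≈ 4.0625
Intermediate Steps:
h = 29/16 (h = 29*(1/16) = 29/16 ≈ 1.8125)
(-38 + (39 - h))*r(-5) = (-38 + (39 - 1*29/16))*(-5) = (-38 + (39 - 29/16))*(-5) = (-38 + 595/16)*(-5) = -13/16*(-5) = 65/16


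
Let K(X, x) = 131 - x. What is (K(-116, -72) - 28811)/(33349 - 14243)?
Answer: -14304/9553 ≈ -1.4973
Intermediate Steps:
(K(-116, -72) - 28811)/(33349 - 14243) = ((131 - 1*(-72)) - 28811)/(33349 - 14243) = ((131 + 72) - 28811)/19106 = (203 - 28811)*(1/19106) = -28608*1/19106 = -14304/9553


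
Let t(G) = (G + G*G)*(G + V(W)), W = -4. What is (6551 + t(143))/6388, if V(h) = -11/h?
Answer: 3007835/6388 ≈ 470.86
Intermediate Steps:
t(G) = (11/4 + G)*(G + G**2) (t(G) = (G + G*G)*(G - 11/(-4)) = (G + G**2)*(G - 11*(-1/4)) = (G + G**2)*(G + 11/4) = (G + G**2)*(11/4 + G) = (11/4 + G)*(G + G**2))
(6551 + t(143))/6388 = (6551 + (1/4)*143*(11 + 4*143**2 + 15*143))/6388 = (6551 + (1/4)*143*(11 + 4*20449 + 2145))*(1/6388) = (6551 + (1/4)*143*(11 + 81796 + 2145))*(1/6388) = (6551 + (1/4)*143*83952)*(1/6388) = (6551 + 3001284)*(1/6388) = 3007835*(1/6388) = 3007835/6388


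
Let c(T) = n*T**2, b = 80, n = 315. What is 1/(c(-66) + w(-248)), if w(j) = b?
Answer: 1/1372220 ≈ 7.2875e-7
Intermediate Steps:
w(j) = 80
c(T) = 315*T**2
1/(c(-66) + w(-248)) = 1/(315*(-66)**2 + 80) = 1/(315*4356 + 80) = 1/(1372140 + 80) = 1/1372220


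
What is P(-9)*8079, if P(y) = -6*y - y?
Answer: 508977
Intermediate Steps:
P(y) = -7*y
P(-9)*8079 = -7*(-9)*8079 = 63*8079 = 508977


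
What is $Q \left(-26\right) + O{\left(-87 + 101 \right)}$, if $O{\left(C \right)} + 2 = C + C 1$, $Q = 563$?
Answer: $-14612$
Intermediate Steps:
$O{\left(C \right)} = -2 + 2 C$ ($O{\left(C \right)} = -2 + \left(C + C 1\right) = -2 + \left(C + C\right) = -2 + 2 C$)
$Q \left(-26\right) + O{\left(-87 + 101 \right)} = 563 \left(-26\right) - \left(2 - 2 \left(-87 + 101\right)\right) = -14638 + \left(-2 + 2 \cdot 14\right) = -14638 + \left(-2 + 28\right) = -14638 + 26 = -14612$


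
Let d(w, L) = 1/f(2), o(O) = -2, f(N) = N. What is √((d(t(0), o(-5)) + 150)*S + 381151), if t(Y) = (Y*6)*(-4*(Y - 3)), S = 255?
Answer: √1678114/2 ≈ 647.71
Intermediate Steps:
t(Y) = 6*Y*(12 - 4*Y) (t(Y) = (6*Y)*(-4*(-3 + Y)) = (6*Y)*(12 - 4*Y) = 6*Y*(12 - 4*Y))
d(w, L) = ½ (d(w, L) = 1/2 = ½)
√((d(t(0), o(-5)) + 150)*S + 381151) = √((½ + 150)*255 + 381151) = √((301/2)*255 + 381151) = √(76755/2 + 381151) = √(839057/2) = √1678114/2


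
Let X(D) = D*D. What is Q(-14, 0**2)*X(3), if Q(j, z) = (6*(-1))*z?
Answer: 0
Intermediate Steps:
Q(j, z) = -6*z
X(D) = D**2
Q(-14, 0**2)*X(3) = -6*0**2*3**2 = -6*0*9 = 0*9 = 0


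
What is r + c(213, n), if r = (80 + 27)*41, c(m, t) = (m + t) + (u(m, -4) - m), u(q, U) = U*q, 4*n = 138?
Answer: 7139/2 ≈ 3569.5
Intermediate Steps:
n = 69/2 (n = (¼)*138 = 69/2 ≈ 34.500)
c(m, t) = t - 4*m (c(m, t) = (m + t) + (-4*m - m) = (m + t) - 5*m = t - 4*m)
r = 4387 (r = 107*41 = 4387)
r + c(213, n) = 4387 + (69/2 - 4*213) = 4387 + (69/2 - 852) = 4387 - 1635/2 = 7139/2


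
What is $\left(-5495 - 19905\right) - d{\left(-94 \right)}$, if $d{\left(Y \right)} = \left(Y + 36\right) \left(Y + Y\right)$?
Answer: $-36304$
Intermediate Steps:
$d{\left(Y \right)} = 2 Y \left(36 + Y\right)$ ($d{\left(Y \right)} = \left(36 + Y\right) 2 Y = 2 Y \left(36 + Y\right)$)
$\left(-5495 - 19905\right) - d{\left(-94 \right)} = \left(-5495 - 19905\right) - 2 \left(-94\right) \left(36 - 94\right) = -25400 - 2 \left(-94\right) \left(-58\right) = -25400 - 10904 = -36304$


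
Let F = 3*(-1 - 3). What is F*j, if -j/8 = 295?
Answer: 28320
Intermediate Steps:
F = -12 (F = 3*(-4) = -12)
j = -2360 (j = -8*295 = -2360)
F*j = -12*(-2360) = 28320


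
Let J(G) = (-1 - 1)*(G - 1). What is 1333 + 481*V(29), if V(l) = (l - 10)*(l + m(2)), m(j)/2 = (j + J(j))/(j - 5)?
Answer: 266364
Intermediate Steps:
J(G) = 2 - 2*G (J(G) = -2*(-1 + G) = 2 - 2*G)
m(j) = 2*(2 - j)/(-5 + j) (m(j) = 2*((j + (2 - 2*j))/(j - 5)) = 2*((2 - j)/(-5 + j)) = 2*(2 - j)/(-5 + j))
V(l) = l*(-10 + l) (V(l) = (l - 10)*(l + 2*(2 - 1*2)/(-5 + 2)) = (-10 + l)*(l + 2*(2 - 2)/(-3)) = (-10 + l)*(l + 2*(-⅓)*0) = (-10 + l)*(l + 0) = (-10 + l)*l = l*(-10 + l))
1333 + 481*V(29) = 1333 + 481*(29*(-10 + 29)) = 1333 + 481*(29*19) = 1333 + 481*551 = 1333 + 265031 = 266364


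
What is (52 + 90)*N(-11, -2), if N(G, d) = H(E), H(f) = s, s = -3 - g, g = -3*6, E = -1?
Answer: 2130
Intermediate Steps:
g = -18
s = 15 (s = -3 - 1*(-18) = -3 + 18 = 15)
H(f) = 15
N(G, d) = 15
(52 + 90)*N(-11, -2) = (52 + 90)*15 = 142*15 = 2130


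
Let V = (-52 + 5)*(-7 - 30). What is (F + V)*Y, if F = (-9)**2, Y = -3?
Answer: -5460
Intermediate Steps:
V = 1739 (V = -47*(-37) = 1739)
F = 81
(F + V)*Y = (81 + 1739)*(-3) = 1820*(-3) = -5460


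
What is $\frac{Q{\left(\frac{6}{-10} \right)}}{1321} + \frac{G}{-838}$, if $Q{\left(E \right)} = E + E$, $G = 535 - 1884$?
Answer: $\frac{8905117}{5534990} \approx 1.6089$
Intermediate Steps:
$G = -1349$
$Q{\left(E \right)} = 2 E$
$\frac{Q{\left(\frac{6}{-10} \right)}}{1321} + \frac{G}{-838} = \frac{2 \frac{6}{-10}}{1321} - \frac{1349}{-838} = 2 \cdot 6 \left(- \frac{1}{10}\right) \frac{1}{1321} - - \frac{1349}{838} = 2 \left(- \frac{3}{5}\right) \frac{1}{1321} + \frac{1349}{838} = \left(- \frac{6}{5}\right) \frac{1}{1321} + \frac{1349}{838} = - \frac{6}{6605} + \frac{1349}{838} = \frac{8905117}{5534990}$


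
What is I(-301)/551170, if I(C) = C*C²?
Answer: -27270901/551170 ≈ -49.478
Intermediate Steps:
I(C) = C³
I(-301)/551170 = (-301)³/551170 = -27270901*1/551170 = -27270901/551170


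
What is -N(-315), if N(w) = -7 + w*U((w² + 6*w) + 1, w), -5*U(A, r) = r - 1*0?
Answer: 19852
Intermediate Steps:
U(A, r) = -r/5 (U(A, r) = -(r - 1*0)/5 = -(r + 0)/5 = -r/5)
N(w) = -7 - w²/5 (N(w) = -7 + w*(-w/5) = -7 - w²/5)
-N(-315) = -(-7 - ⅕*(-315)²) = -(-7 - ⅕*99225) = -(-7 - 19845) = -1*(-19852) = 19852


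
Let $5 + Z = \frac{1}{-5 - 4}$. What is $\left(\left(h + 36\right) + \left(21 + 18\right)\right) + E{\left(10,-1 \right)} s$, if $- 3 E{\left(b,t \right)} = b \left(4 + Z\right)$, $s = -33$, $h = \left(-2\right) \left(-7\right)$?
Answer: $- \frac{299}{9} \approx -33.222$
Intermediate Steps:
$h = 14$
$Z = - \frac{46}{9}$ ($Z = -5 + \frac{1}{-5 - 4} = -5 + \frac{1}{-9} = -5 - \frac{1}{9} = - \frac{46}{9} \approx -5.1111$)
$E{\left(b,t \right)} = \frac{10 b}{27}$ ($E{\left(b,t \right)} = - \frac{b \left(4 - \frac{46}{9}\right)}{3} = - \frac{b \left(- \frac{10}{9}\right)}{3} = - \frac{\left(- \frac{10}{9}\right) b}{3} = \frac{10 b}{27}$)
$\left(\left(h + 36\right) + \left(21 + 18\right)\right) + E{\left(10,-1 \right)} s = \left(\left(14 + 36\right) + \left(21 + 18\right)\right) + \frac{10}{27} \cdot 10 \left(-33\right) = \left(50 + 39\right) + \frac{100}{27} \left(-33\right) = 89 - \frac{1100}{9} = - \frac{299}{9}$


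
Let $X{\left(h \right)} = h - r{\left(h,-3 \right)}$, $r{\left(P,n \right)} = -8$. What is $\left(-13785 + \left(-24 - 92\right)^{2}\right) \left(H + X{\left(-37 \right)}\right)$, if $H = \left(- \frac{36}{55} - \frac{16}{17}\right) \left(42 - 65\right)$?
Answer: $- \frac{2369129}{935} \approx -2533.8$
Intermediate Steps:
$X{\left(h \right)} = 8 + h$ ($X{\left(h \right)} = h - -8 = h + 8 = 8 + h$)
$H = \frac{34316}{935}$ ($H = \left(\left(-36\right) \frac{1}{55} - \frac{16}{17}\right) \left(-23\right) = \left(- \frac{36}{55} - \frac{16}{17}\right) \left(-23\right) = \left(- \frac{1492}{935}\right) \left(-23\right) = \frac{34316}{935} \approx 36.702$)
$\left(-13785 + \left(-24 - 92\right)^{2}\right) \left(H + X{\left(-37 \right)}\right) = \left(-13785 + \left(-24 - 92\right)^{2}\right) \left(\frac{34316}{935} + \left(8 - 37\right)\right) = \left(-13785 + \left(-116\right)^{2}\right) \left(\frac{34316}{935} - 29\right) = \left(-13785 + 13456\right) \frac{7201}{935} = \left(-329\right) \frac{7201}{935} = - \frac{2369129}{935}$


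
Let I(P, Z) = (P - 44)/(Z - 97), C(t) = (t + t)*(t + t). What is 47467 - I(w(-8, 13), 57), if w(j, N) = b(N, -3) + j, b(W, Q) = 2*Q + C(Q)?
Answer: 949329/20 ≈ 47466.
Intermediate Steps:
C(t) = 4*t**2 (C(t) = (2*t)*(2*t) = 4*t**2)
b(W, Q) = 2*Q + 4*Q**2
w(j, N) = 30 + j (w(j, N) = 2*(-3)*(1 + 2*(-3)) + j = 2*(-3)*(1 - 6) + j = 2*(-3)*(-5) + j = 30 + j)
I(P, Z) = (-44 + P)/(-97 + Z)
47467 - I(w(-8, 13), 57) = 47467 - (-44 + (30 - 8))/(-97 + 57) = 47467 - (-44 + 22)/(-40) = 47467 - (-1)*(-22)/40 = 47467 - 1*11/20 = 47467 - 11/20 = 949329/20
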